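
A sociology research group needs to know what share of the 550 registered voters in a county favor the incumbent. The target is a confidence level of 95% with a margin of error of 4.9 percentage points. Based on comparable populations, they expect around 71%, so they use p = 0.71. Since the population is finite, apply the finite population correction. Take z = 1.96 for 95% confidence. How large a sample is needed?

207

Unadjusted: n₀ = 1.96² × 0.71 × 0.29 / 0.049² ≈ 329.44, so n₀ = 330.
Finite population correction with N = 550: n = n₀ / (1 + (n₀−1)/N) = 330 / (1 + 329/550) = 330 / 1.5982 ≈ 206.48.
Rounding up, n = 207.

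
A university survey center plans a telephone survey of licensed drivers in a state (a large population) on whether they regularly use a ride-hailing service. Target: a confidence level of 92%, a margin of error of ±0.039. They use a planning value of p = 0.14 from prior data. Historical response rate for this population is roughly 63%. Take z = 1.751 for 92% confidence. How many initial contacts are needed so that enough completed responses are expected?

386

Completed interviews needed: n₀ = 1.751² × 0.1204 / 0.039² ≈ 242.70 → 243.
At a 63% response rate, contacts needed = 243 / 0.63 ≈ 385.71 → 386.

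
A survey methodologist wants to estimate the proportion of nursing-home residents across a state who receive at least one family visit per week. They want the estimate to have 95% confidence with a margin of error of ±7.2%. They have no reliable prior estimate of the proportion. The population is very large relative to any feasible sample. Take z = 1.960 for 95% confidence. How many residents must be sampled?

With no prior estimate, use p = 0.5, giving p(1−p) = 0.25.
n = z²·p(1−p)/E² = 1.960² × 0.2500 / 0.072² = 3.8416 × 0.2500 / 0.005184 ≈ 185.26.
Rounding up gives n = 186.

186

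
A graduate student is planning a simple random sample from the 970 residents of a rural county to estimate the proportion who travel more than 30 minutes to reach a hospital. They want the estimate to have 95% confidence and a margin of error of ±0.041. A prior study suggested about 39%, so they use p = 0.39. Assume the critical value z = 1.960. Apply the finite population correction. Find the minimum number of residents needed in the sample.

Unadjusted: n₀ = 1.960² × 0.39 × 0.61 / 0.041² ≈ 543.67, so n₀ = 544.
Finite population correction with N = 970: n = n₀ / (1 + (n₀−1)/N) = 544 / (1 + 543/970) = 544 / 1.5598 ≈ 348.76.
Rounding up, n = 349.

349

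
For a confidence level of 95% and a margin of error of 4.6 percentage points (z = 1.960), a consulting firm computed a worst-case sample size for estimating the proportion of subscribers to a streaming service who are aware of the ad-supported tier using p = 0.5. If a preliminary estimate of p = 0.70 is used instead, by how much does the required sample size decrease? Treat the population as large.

Conservative (p = 0.5): n = 1.960² × 0.25 / 0.046² ≈ 453.88 → 454.
Using p = 0.70: p(1−p) = 0.2100, so n = 1.960² × 0.2100 / 0.046² ≈ 381.26 → 382.
Reduction: 454 − 382 = 72.

72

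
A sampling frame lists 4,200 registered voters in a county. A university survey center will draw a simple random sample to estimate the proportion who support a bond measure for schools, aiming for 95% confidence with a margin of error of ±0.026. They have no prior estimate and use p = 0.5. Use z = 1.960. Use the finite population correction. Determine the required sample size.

1062

Unadjusted: n₀ = 1.960² × 0.50 × 0.50 / 0.026² ≈ 1420.71, so n₀ = 1421.
Finite population correction with N = 4,200: n = n₀ / (1 + (n₀−1)/N) = 1421 / (1 + 1420/4200) = 1421 / 1.3381 ≈ 1061.96.
Rounding up, n = 1062.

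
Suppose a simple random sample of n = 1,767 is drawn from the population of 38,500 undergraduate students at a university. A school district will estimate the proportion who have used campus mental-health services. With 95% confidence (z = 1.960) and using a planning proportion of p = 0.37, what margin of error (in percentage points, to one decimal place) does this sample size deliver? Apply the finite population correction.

Finite-population factor: (N−n)/(N−1) = (38500−1767)/(38500−1) = 0.9541.
SE(p̂) = √[p(1−p)/n · (N−n)/(N−1)] = √[0.2331/1767 × 0.9541] = 0.01122.
E = z × SE = 1.960 × 0.01122 = 0.02199 ≈ 2.2 percentage points.

2.2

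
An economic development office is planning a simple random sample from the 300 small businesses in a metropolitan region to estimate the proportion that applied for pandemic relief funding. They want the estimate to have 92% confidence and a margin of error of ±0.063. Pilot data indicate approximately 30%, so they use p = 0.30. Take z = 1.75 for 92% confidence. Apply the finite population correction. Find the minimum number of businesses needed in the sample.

Unadjusted: n₀ = 1.75² × 0.30 × 0.70 / 0.063² ≈ 162.04, so n₀ = 163.
Finite population correction with N = 300: n = n₀ / (1 + (n₀−1)/N) = 163 / (1 + 162/300) = 163 / 1.5400 ≈ 105.84.
Rounding up, n = 106.

106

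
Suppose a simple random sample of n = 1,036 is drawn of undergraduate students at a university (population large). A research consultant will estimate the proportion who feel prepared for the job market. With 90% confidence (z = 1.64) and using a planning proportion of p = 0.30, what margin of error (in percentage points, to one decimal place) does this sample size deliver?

SE(p̂) = √[p(1−p)/n] = √[0.2100/1036] = 0.01424.
E = z × SE = 1.64 × 0.01424 = 0.02335, or 2.3 percentage points.

2.3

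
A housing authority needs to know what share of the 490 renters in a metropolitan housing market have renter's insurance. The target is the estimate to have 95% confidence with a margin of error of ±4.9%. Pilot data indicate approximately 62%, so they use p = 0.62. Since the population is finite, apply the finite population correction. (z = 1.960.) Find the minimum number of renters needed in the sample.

Unadjusted: n₀ = 1.960² × 0.62 × 0.38 / 0.049² ≈ 376.96, so n₀ = 377.
Finite population correction with N = 490: n = n₀ / (1 + (n₀−1)/N) = 377 / (1 + 376/490) = 377 / 1.7673 ≈ 213.31.
Rounding up, n = 214.

214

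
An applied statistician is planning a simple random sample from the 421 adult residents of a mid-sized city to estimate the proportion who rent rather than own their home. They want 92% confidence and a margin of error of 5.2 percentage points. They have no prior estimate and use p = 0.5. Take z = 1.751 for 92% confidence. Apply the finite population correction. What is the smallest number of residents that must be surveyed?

170

Unadjusted: n₀ = 1.751² × 0.50 × 0.50 / 0.052² ≈ 283.47, so n₀ = 284.
Finite population correction with N = 421: n = n₀ / (1 + (n₀−1)/N) = 284 / (1 + 283/421) = 284 / 1.6722 ≈ 169.84.
Rounding up, n = 170.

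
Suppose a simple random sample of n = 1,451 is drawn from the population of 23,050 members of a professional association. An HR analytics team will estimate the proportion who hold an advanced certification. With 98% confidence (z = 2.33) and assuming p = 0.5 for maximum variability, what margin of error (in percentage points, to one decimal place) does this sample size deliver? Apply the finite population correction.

Finite-population factor: (N−n)/(N−1) = (23050−1451)/(23050−1) = 0.9371.
SE(p̂) = √[p(1−p)/n · (N−n)/(N−1)] = √[0.2500/1451 × 0.9371] = 0.01271.
E = z × SE = 2.33 × 0.01271 = 0.02961 ≈ 3.0 percentage points.

3.0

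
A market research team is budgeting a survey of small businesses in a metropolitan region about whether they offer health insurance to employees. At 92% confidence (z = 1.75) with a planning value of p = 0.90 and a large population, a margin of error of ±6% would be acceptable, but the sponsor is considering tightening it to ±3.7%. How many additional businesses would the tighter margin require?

At ±6%: n = 1.75² × 0.0900 / 0.060² ≈ 76.56 → 77.
At ±3.7%: n = 1.75² × 0.0900 / 0.037² ≈ 201.33 → 202.
Additional respondents: 202 − 77 = 125.

125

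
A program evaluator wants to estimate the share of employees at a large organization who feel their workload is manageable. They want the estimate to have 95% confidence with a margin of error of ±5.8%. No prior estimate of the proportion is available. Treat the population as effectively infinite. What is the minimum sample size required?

286

For 95% confidence, z = 1.960.
With no prior estimate, use p = 0.5, giving p(1−p) = 0.25.
n = z²·p(1−p)/E² = 1.960² × 0.2500 / 0.058² = 3.8416 × 0.2500 / 0.003364 ≈ 285.49.
Rounding up gives n = 286.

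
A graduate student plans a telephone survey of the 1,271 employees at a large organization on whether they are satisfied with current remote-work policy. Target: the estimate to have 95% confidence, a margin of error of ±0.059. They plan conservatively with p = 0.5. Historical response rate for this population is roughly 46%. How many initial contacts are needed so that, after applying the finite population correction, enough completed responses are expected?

For 95% confidence, z = 1.960.
Completed interviews needed (unadjusted): n₀ = 1.960² × 0.2500 / 0.059² ≈ 275.90 → 276.
FPC for N = 1,271: n = 276 / (1 + 275/1271) = 276 / 1.2164 ≈ 226.91 → 227.
At a 46% response rate, contacts needed = 227 / 0.46 ≈ 493.48 → 494.

494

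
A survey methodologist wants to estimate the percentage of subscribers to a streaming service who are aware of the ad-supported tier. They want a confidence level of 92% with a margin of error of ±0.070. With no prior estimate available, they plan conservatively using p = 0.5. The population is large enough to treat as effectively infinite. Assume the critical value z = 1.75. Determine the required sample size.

157

With p = 0.5, p(1−p) = 0.25.
n = z²·p(1−p)/E² = 1.75² × 0.2500 / 0.070² = 3.0625 × 0.2500 / 0.004900 ≈ 156.25.
Rounding up gives n = 157.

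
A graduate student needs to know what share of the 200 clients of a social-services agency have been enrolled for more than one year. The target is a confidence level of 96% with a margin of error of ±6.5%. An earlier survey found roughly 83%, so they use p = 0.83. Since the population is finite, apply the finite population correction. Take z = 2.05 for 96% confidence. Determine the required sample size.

Unadjusted: n₀ = 2.05² × 0.83 × 0.17 / 0.065² ≈ 140.35, so n₀ = 141.
Finite population correction with N = 200: n = n₀ / (1 + (n₀−1)/N) = 141 / (1 + 140/200) = 141 / 1.7000 ≈ 82.94.
Rounding up, n = 83.

83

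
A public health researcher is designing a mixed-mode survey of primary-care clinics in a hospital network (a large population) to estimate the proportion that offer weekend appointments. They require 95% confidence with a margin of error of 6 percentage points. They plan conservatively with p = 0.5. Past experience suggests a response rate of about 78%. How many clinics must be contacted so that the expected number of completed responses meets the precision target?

343

For 95% confidence, z = 1.96.
Completed interviews needed: n₀ = 1.96² × 0.2500 / 0.060² ≈ 266.78 → 267.
At a 78% response rate, contacts needed = 267 / 0.78 ≈ 342.31 → 343.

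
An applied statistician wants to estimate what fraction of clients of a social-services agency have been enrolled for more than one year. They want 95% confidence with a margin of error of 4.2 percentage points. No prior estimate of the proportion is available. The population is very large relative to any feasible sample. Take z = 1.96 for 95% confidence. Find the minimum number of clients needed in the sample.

545

With no prior estimate, use p = 0.5, giving p(1−p) = 0.25.
n = z²·p(1−p)/E² = 1.96² × 0.2500 / 0.042² = 3.8416 × 0.2500 / 0.001764 ≈ 544.44.
Rounding up gives n = 545.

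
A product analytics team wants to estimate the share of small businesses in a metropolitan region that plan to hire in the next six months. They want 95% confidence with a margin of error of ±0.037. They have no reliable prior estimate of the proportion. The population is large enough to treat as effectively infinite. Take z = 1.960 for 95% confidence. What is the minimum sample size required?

With no prior estimate, use p = 0.5, giving p(1−p) = 0.25.
n = z²·p(1−p)/E² = 1.960² × 0.2500 / 0.037² = 3.8416 × 0.2500 / 0.001369 ≈ 701.53.
Rounding up gives n = 702.

702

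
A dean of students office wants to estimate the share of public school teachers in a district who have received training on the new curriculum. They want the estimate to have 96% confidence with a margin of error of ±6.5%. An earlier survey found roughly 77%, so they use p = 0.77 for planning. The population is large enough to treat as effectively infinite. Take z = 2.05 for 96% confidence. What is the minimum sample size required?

177

With p = 0.77, p(1−p) = 0.1771.
n = z²·p(1−p)/E² = 2.05² × 0.1771 / 0.065² = 4.2025 × 0.1771 / 0.004225 ≈ 176.16.
Rounding up gives n = 177.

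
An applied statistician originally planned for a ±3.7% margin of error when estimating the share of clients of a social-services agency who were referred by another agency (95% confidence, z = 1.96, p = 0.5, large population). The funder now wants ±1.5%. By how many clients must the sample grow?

At ±3.7%: n = 1.96² × 0.2500 / 0.037² ≈ 701.53 → 702.
At ±1.5%: n = 1.96² × 0.2500 / 0.015² ≈ 4268.44 → 4269.
Additional respondents: 4269 − 702 = 3567.

3567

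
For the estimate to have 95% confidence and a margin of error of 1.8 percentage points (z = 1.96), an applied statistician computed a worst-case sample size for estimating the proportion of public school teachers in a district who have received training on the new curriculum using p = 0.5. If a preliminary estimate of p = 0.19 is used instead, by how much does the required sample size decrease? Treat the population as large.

1140

Conservative (p = 0.5): n = 1.96² × 0.25 / 0.018² ≈ 2964.20 → 2965.
Using p = 0.19: p(1−p) = 0.1539, so n = 1.96² × 0.1539 / 0.018² ≈ 1824.76 → 1825.
Reduction: 2965 − 1825 = 1140.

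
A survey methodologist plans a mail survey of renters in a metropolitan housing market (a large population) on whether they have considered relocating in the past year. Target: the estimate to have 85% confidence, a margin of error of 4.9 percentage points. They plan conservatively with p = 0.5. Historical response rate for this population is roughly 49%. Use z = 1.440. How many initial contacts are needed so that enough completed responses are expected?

441

Completed interviews needed: n₀ = 1.440² × 0.2500 / 0.049² ≈ 215.91 → 216.
At a 49% response rate, contacts needed = 216 / 0.49 ≈ 440.82 → 441.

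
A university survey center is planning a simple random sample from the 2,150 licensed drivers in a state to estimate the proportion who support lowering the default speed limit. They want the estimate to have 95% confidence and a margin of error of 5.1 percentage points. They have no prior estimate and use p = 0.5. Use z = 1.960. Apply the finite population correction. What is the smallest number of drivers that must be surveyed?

Unadjusted: n₀ = 1.960² × 0.50 × 0.50 / 0.051² ≈ 369.24, so n₀ = 370.
Finite population correction with N = 2,150: n = n₀ / (1 + (n₀−1)/N) = 370 / (1 + 369/2150) = 370 / 1.1716 ≈ 315.80.
Rounding up, n = 316.

316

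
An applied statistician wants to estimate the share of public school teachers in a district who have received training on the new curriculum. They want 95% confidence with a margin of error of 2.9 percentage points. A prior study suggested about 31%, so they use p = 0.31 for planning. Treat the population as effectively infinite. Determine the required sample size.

For 95% confidence, z = 1.960.
With p = 0.31, p(1−p) = 0.2139.
n = z²·p(1−p)/E² = 1.960² × 0.2139 / 0.029² = 3.8416 × 0.2139 / 0.000841 ≈ 977.07.
Rounding up gives n = 978.

978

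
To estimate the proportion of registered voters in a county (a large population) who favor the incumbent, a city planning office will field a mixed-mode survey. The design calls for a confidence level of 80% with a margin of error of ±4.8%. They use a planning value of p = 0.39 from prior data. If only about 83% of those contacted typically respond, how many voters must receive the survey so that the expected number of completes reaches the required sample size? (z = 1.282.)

Completed interviews needed: n₀ = 1.282² × 0.2379 / 0.048² ≈ 169.70 → 170.
At an 83% response rate, contacts needed = 170 / 0.83 ≈ 204.82 → 205.

205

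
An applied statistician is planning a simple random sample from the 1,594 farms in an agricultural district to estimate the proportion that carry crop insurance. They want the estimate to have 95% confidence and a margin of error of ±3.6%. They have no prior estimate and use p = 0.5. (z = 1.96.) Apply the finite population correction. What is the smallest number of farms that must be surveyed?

507

Unadjusted: n₀ = 1.96² × 0.50 × 0.50 / 0.036² ≈ 741.05, so n₀ = 742.
Finite population correction with N = 1,594: n = n₀ / (1 + (n₀−1)/N) = 742 / (1 + 741/1594) = 742 / 1.4649 ≈ 506.53.
Rounding up, n = 507.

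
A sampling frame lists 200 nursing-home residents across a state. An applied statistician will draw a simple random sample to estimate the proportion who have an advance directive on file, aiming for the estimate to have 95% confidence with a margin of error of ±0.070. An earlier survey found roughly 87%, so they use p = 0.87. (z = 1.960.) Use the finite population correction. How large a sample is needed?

62

Unadjusted: n₀ = 1.960² × 0.87 × 0.13 / 0.070² ≈ 88.67, so n₀ = 89.
Finite population correction with N = 200: n = n₀ / (1 + (n₀−1)/N) = 89 / (1 + 88/200) = 89 / 1.4400 ≈ 61.81.
Rounding up, n = 62.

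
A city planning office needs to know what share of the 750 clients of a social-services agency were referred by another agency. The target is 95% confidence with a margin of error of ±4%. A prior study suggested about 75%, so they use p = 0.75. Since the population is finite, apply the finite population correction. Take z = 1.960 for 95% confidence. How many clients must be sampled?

Unadjusted: n₀ = 1.960² × 0.75 × 0.25 / 0.040² ≈ 450.19, so n₀ = 451.
Finite population correction with N = 750: n = n₀ / (1 + (n₀−1)/N) = 451 / (1 + 450/750) = 451 / 1.6000 ≈ 281.88.
Rounding up, n = 282.

282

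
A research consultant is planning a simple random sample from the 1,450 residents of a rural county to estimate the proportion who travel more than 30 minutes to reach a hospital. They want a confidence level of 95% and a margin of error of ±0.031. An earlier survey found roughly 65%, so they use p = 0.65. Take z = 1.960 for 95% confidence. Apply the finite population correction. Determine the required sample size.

560

Unadjusted: n₀ = 1.960² × 0.65 × 0.35 / 0.031² ≈ 909.43, so n₀ = 910.
Finite population correction with N = 1,450: n = n₀ / (1 + (n₀−1)/N) = 910 / (1 + 909/1450) = 910 / 1.6269 ≈ 559.35.
Rounding up, n = 560.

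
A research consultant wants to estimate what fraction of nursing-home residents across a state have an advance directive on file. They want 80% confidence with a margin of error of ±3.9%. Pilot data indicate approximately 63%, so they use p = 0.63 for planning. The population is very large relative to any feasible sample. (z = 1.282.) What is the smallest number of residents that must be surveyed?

With p = 0.63, p(1−p) = 0.2331.
n = z²·p(1−p)/E² = 1.282² × 0.2331 / 0.039² = 1.6435 × 0.2331 / 0.001521 ≈ 251.88.
Rounding up gives n = 252.

252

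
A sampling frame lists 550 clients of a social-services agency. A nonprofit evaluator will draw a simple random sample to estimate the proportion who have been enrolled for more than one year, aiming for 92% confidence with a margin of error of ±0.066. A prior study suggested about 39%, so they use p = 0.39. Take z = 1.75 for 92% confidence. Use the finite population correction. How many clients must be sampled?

Unadjusted: n₀ = 1.75² × 0.39 × 0.61 / 0.066² ≈ 167.26, so n₀ = 168.
Finite population correction with N = 550: n = n₀ / (1 + (n₀−1)/N) = 168 / (1 + 167/550) = 168 / 1.3036 ≈ 128.87.
Rounding up, n = 129.

129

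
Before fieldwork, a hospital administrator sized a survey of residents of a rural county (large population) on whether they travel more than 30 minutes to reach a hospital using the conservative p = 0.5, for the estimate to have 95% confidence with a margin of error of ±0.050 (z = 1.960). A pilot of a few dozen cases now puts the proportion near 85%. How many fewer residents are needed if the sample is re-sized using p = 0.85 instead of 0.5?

Conservative (p = 0.5): n = 1.960² × 0.25 / 0.050² ≈ 384.16 → 385.
Using p = 0.85: p(1−p) = 0.1275, so n = 1.960² × 0.1275 / 0.050² ≈ 195.92 → 196.
Reduction: 385 − 196 = 189.

189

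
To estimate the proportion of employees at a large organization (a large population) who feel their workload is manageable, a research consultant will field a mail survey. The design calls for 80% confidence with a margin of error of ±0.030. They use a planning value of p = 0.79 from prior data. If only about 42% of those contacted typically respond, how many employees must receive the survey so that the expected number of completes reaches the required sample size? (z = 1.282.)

Completed interviews needed: n₀ = 1.282² × 0.1659 / 0.030² ≈ 302.96 → 303.
At a 42% response rate, contacts needed = 303 / 0.42 ≈ 721.43 → 722.

722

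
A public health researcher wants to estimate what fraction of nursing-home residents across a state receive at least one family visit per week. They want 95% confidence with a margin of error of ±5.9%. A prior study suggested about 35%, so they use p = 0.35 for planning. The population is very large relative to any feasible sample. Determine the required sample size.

252

For 95% confidence, z = 1.96.
With p = 0.35, p(1−p) = 0.2275.
n = z²·p(1−p)/E² = 1.96² × 0.2275 / 0.059² = 3.8416 × 0.2275 / 0.003481 ≈ 251.07.
Rounding up gives n = 252.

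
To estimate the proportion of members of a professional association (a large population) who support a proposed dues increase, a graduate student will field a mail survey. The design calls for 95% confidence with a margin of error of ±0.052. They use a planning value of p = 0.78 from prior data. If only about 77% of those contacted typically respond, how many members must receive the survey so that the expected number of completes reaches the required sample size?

For 95% confidence, z = 1.960.
Completed interviews needed: n₀ = 1.960² × 0.1716 / 0.052² ≈ 243.79 → 244.
At a 77% response rate, contacts needed = 244 / 0.77 ≈ 316.88 → 317.

317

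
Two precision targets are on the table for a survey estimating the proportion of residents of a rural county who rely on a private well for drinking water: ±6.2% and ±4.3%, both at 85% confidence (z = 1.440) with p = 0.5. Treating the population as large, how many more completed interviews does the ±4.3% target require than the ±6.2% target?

At ±6.2%: n = 1.440² × 0.2500 / 0.062² ≈ 134.86 → 135.
At ±4.3%: n = 1.440² × 0.2500 / 0.043² ≈ 280.37 → 281.
Additional respondents: 281 − 135 = 146.

146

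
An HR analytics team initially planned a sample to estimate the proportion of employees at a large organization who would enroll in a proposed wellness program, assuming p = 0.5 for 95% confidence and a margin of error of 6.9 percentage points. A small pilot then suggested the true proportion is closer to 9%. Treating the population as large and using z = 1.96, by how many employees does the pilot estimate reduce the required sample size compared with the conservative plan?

Conservative (p = 0.5): n = 1.96² × 0.25 / 0.069² ≈ 201.72 → 202.
Using p = 0.09: p(1−p) = 0.0819, so n = 1.96² × 0.0819 / 0.069² ≈ 66.08 → 67.
Reduction: 202 − 67 = 135.

135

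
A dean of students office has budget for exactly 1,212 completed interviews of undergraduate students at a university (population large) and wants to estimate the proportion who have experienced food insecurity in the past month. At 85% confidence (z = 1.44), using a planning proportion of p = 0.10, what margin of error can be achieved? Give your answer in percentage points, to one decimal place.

SE(p̂) = √[p(1−p)/n] = √[0.0900/1212] = 0.00862.
E = z × SE = 1.44 × 0.00862 = 0.01241, or 1.2 percentage points.

1.2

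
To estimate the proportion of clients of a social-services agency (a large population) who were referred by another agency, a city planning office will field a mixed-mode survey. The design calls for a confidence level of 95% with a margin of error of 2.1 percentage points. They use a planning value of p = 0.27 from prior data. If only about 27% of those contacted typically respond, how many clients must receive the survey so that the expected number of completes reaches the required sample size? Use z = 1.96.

Completed interviews needed: n₀ = 1.96² × 0.1971 / 0.021² ≈ 1716.96 → 1717.
At a 27% response rate, contacts needed = 1717 / 0.27 ≈ 6359.26 → 6360.

6360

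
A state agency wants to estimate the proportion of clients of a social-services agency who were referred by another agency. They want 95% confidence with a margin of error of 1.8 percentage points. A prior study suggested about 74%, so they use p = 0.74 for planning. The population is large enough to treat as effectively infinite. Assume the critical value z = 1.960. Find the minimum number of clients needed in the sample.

2282

With p = 0.74, p(1−p) = 0.1924.
n = z²·p(1−p)/E² = 1.960² × 0.1924 / 0.018² = 3.8416 × 0.1924 / 0.000324 ≈ 2281.25.
Rounding up gives n = 2282.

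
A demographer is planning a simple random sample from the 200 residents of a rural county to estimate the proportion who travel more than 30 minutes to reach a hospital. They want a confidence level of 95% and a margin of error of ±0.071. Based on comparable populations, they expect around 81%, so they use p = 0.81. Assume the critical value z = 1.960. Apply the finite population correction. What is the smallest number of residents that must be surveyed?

Unadjusted: n₀ = 1.960² × 0.81 × 0.19 / 0.071² ≈ 117.28, so n₀ = 118.
Finite population correction with N = 200: n = n₀ / (1 + (n₀−1)/N) = 118 / (1 + 117/200) = 118 / 1.5850 ≈ 74.45.
Rounding up, n = 75.

75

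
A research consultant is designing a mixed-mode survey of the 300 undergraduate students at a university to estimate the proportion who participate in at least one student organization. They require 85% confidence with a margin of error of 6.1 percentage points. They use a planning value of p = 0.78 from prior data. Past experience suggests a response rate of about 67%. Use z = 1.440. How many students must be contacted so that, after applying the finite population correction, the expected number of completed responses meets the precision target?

Completed interviews needed (unadjusted): n₀ = 1.440² × 0.1716 / 0.061² ≈ 95.63 → 96.
FPC for N = 300: n = 96 / (1 + 95/300) = 96 / 1.3167 ≈ 72.91 → 73.
At a 67% response rate, contacts needed = 73 / 0.67 ≈ 108.96 → 109.

109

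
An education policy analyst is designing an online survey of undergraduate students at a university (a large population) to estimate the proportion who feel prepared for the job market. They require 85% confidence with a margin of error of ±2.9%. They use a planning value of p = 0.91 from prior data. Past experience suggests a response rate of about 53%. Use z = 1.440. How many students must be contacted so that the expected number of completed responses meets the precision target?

Completed interviews needed: n₀ = 1.440² × 0.0819 / 0.029² ≈ 201.94 → 202.
At a 53% response rate, contacts needed = 202 / 0.53 ≈ 381.13 → 382.

382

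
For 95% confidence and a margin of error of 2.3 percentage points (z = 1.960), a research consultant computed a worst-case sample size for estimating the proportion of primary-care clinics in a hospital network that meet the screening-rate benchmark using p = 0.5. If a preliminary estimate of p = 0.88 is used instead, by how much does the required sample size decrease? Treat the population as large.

Conservative (p = 0.5): n = 1.960² × 0.25 / 0.023² ≈ 1815.50 → 1816.
Using p = 0.88: p(1−p) = 0.1056, so n = 1.960² × 0.1056 / 0.023² ≈ 766.87 → 767.
Reduction: 1816 − 767 = 1049.

1049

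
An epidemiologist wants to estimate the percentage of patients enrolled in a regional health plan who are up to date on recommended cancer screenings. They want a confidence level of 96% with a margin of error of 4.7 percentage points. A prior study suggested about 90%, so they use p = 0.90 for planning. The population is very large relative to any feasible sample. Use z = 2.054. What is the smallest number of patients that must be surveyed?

172

With p = 0.90, p(1−p) = 0.0900.
n = z²·p(1−p)/E² = 2.054² × 0.0900 / 0.047² = 4.2189 × 0.0900 / 0.002209 ≈ 171.89.
Rounding up gives n = 172.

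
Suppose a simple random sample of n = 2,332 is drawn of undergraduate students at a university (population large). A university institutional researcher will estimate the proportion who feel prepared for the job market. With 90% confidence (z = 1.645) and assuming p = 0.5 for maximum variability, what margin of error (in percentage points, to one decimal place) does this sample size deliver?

1.7

SE(p̂) = √[p(1−p)/n] = √[0.2500/2332] = 0.01035.
E = z × SE = 1.645 × 0.01035 = 0.01703, or 1.7 percentage points.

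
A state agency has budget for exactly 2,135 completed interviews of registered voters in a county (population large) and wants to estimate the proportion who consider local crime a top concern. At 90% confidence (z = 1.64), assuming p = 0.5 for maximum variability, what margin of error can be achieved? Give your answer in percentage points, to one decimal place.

SE(p̂) = √[p(1−p)/n] = √[0.2500/2135] = 0.01082.
E = z × SE = 1.64 × 0.01082 = 0.01775, or 1.8 percentage points.

1.8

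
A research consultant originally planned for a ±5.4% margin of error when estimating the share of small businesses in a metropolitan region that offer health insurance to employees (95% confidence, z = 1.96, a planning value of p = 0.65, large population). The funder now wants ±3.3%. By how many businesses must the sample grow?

At ±5.4%: n = 1.96² × 0.2275 / 0.054² ≈ 299.71 → 300.
At ±3.3%: n = 1.96² × 0.2275 / 0.033² ≈ 802.54 → 803.
Additional respondents: 803 − 300 = 503.

503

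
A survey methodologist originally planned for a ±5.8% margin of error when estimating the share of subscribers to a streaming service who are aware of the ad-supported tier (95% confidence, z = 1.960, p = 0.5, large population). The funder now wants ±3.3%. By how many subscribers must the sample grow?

At ±5.8%: n = 1.960² × 0.2500 / 0.058² ≈ 285.49 → 286.
At ±3.3%: n = 1.960² × 0.2500 / 0.033² ≈ 881.91 → 882.
Additional respondents: 882 − 286 = 596.

596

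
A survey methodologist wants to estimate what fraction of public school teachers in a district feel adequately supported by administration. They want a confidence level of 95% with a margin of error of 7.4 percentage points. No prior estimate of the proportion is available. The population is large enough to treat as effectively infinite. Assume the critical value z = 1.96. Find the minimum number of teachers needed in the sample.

With no prior estimate, use p = 0.5, giving p(1−p) = 0.25.
n = z²·p(1−p)/E² = 1.96² × 0.2500 / 0.074² = 3.8416 × 0.2500 / 0.005476 ≈ 175.38.
Rounding up gives n = 176.

176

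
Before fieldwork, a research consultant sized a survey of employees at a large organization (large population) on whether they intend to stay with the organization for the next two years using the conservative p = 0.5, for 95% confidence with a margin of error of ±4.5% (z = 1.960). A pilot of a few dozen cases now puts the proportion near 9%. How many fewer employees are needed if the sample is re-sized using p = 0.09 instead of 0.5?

319

Conservative (p = 0.5): n = 1.960² × 0.25 / 0.045² ≈ 474.27 → 475.
Using p = 0.09: p(1−p) = 0.0819, so n = 1.960² × 0.0819 / 0.045² ≈ 155.37 → 156.
Reduction: 475 − 156 = 319.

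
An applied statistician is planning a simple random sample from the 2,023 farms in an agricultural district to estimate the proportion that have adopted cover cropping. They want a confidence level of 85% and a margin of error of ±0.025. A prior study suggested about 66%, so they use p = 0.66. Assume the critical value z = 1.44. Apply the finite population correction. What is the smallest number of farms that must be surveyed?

Unadjusted: n₀ = 1.44² × 0.66 × 0.34 / 0.025² ≈ 744.51, so n₀ = 745.
Finite population correction with N = 2,023: n = n₀ / (1 + (n₀−1)/N) = 745 / (1 + 744/2023) = 745 / 1.3678 ≈ 544.68.
Rounding up, n = 545.

545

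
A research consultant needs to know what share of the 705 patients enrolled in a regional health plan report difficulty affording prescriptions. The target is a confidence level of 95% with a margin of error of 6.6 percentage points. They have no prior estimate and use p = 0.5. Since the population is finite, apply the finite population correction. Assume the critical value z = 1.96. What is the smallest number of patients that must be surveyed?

Unadjusted: n₀ = 1.96² × 0.50 × 0.50 / 0.066² ≈ 220.48, so n₀ = 221.
Finite population correction with N = 705: n = n₀ / (1 + (n₀−1)/N) = 221 / (1 + 220/705) = 221 / 1.3121 ≈ 168.44.
Rounding up, n = 169.

169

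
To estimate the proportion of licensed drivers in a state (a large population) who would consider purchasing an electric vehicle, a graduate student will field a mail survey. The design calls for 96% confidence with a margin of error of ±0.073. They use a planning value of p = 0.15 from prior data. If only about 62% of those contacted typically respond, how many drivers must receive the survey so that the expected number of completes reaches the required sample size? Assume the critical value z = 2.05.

163

Completed interviews needed: n₀ = 2.05² × 0.1275 / 0.073² ≈ 100.55 → 101.
At a 62% response rate, contacts needed = 101 / 0.62 ≈ 162.90 → 163.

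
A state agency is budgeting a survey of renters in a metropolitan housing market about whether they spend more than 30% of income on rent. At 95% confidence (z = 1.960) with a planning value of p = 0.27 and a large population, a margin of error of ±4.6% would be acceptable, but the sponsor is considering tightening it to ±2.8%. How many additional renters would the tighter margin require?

608

At ±4.6%: n = 1.960² × 0.1971 / 0.046² ≈ 357.84 → 358.
At ±2.8%: n = 1.960² × 0.1971 / 0.028² ≈ 965.79 → 966.
Additional respondents: 966 − 358 = 608.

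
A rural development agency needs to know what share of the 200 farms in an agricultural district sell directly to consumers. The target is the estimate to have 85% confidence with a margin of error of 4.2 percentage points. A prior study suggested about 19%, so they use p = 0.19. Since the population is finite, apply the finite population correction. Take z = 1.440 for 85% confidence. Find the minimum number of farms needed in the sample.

96

Unadjusted: n₀ = 1.440² × 0.19 × 0.81 / 0.042² ≈ 180.91, so n₀ = 181.
Finite population correction with N = 200: n = n₀ / (1 + (n₀−1)/N) = 181 / (1 + 180/200) = 181 / 1.9000 ≈ 95.26.
Rounding up, n = 96.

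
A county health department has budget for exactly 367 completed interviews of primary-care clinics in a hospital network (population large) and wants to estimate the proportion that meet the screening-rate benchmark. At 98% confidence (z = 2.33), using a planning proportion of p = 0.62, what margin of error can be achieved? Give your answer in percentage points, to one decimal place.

SE(p̂) = √[p(1−p)/n] = √[0.2356/367] = 0.02534.
E = z × SE = 2.33 × 0.02534 = 0.05904, or 5.9 percentage points.

5.9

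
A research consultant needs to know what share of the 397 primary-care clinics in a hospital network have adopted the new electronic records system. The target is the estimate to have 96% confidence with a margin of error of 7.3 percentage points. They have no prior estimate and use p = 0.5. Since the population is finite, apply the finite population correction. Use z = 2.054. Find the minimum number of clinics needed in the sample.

Unadjusted: n₀ = 2.054² × 0.50 × 0.50 / 0.073² ≈ 197.92, so n₀ = 198.
Finite population correction with N = 397: n = n₀ / (1 + (n₀−1)/N) = 198 / (1 + 197/397) = 198 / 1.4962 ≈ 132.33.
Rounding up, n = 133.

133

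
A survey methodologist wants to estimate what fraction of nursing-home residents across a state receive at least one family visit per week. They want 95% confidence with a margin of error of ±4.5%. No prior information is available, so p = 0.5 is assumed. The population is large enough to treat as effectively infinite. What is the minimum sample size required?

For 95% confidence, z = 1.96.
With p = 0.5, p(1−p) = 0.25.
n = z²·p(1−p)/E² = 1.96² × 0.2500 / 0.045² = 3.8416 × 0.2500 / 0.002025 ≈ 474.27.
Rounding up gives n = 475.

475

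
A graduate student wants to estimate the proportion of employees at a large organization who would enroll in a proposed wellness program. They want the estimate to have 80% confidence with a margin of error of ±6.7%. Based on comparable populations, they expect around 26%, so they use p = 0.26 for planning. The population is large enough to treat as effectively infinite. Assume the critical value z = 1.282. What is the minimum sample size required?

With p = 0.26, p(1−p) = 0.1924.
n = z²·p(1−p)/E² = 1.282² × 0.1924 / 0.067² = 1.6435 × 0.1924 / 0.004489 ≈ 70.44.
Rounding up gives n = 71.

71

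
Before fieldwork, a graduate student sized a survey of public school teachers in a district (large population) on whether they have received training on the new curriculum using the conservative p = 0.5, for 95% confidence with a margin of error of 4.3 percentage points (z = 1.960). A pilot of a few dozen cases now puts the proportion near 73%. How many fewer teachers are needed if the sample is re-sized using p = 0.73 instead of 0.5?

110

Conservative (p = 0.5): n = 1.960² × 0.25 / 0.043² ≈ 519.42 → 520.
Using p = 0.73: p(1−p) = 0.1971, so n = 1.960² × 0.1971 / 0.043² ≈ 409.51 → 410.
Reduction: 520 − 410 = 110.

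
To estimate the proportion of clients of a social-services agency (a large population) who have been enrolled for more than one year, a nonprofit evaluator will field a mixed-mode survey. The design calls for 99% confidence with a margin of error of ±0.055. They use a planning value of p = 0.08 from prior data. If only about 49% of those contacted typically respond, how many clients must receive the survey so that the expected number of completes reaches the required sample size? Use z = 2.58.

Completed interviews needed: n₀ = 2.58² × 0.0736 / 0.055² ≈ 161.95 → 162.
At a 49% response rate, contacts needed = 162 / 0.49 ≈ 330.61 → 331.

331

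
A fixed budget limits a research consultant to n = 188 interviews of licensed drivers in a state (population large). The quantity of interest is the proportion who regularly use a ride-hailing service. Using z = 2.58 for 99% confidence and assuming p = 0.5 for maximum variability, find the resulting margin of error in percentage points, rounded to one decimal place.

9.4

SE(p̂) = √[p(1−p)/n] = √[0.2500/188] = 0.03647.
E = z × SE = 2.58 × 0.03647 = 0.09408, or 9.4 percentage points.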